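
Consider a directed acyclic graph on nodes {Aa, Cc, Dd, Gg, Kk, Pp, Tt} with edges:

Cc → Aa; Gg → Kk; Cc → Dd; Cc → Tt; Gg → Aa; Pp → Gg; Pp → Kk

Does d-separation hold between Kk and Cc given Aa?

No

We examine all 2 paths between Kk and Cc:
  1. Kk ← Gg → Aa ← Cc — Gg:fork[open]; Aa:collider[open] ⇒ active
  2. Kk ← Pp → Gg → Aa ← Cc — Pp:fork[open]; Gg:chain[open]; Aa:collider[open] ⇒ active
Since the path Kk ← Gg → Aa ← Cc is active, Kk and Cc are not d-separated given {Aa}.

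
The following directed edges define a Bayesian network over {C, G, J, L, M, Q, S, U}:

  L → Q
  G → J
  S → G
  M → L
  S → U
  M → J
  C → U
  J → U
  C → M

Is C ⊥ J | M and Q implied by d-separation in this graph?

There are 3 undirected paths between C and J; checking each against the conditioning set {M, Q}:
Path 1: C → U ← J
  U is a collider here and neither U nor any of its descendants is conditioned on, so the collider stays closed — the path is blocked at U.
Path 2: C → U ← S → G → J
  U is a collider here and neither U nor any of its descendants is conditioned on, so the collider stays closed — the path is blocked at U.
Path 3: C → M → J
  M is a chain here and M is conditioned on, so the path is blocked at M.
Since every path is blocked, d-separation holds.

Yes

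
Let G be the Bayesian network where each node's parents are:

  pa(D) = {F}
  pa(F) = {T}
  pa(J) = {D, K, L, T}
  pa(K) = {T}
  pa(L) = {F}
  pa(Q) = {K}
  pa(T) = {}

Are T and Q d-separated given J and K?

Yes

There are 4 undirected paths between T and Q; checking each against the conditioning set {J, K}:
Path 1: T → F → L → J ← K → Q
  K is a fork here and K is conditioned on, so the path is blocked at K.
Path 2: T → F → D → J ← K → Q
  K is a fork here and K is conditioned on, so the path is blocked at K.
Path 3: T → K → Q
  K is a chain here and K is conditioned on, so the path is blocked at K.
Path 4: T → J ← K → Q
  K is a fork here and K is conditioned on, so the path is blocked at K.
Since every path is blocked, d-separation holds.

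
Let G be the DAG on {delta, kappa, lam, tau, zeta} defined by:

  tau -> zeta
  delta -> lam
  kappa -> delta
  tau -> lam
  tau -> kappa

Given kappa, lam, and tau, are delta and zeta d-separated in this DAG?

Enumerating the 2 paths from delta to zeta and testing each for blocking by {kappa, lam, tau}:
  1. delta ← kappa ← tau → zeta — kappa:chain[blocks]; tau:fork[blocks] ⇒ blocked
  2. delta → lam ← tau → zeta — lam:collider[open]; tau:fork[blocks] ⇒ blocked
Every path is blocked, so delta and zeta are d-separated given {kappa, lam, tau}.

Yes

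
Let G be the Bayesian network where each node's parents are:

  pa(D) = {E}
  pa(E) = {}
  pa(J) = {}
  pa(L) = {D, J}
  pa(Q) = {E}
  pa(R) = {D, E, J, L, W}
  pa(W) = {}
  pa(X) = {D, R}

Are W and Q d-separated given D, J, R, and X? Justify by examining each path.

5 paths connect W and Q; each must be blocked for d-separation to hold:
Path 1: W → R ← L ← D ← E → Q
  D is a chain here and D is conditioned on, so the path is blocked at D.
Path 2: W → R ← E → Q
  R is a collider and R is conditioned on, which opens it; E is a fork and E is not conditioned on — no node blocks this path, so it is active.
Path 3: W → R → X ← D ← E → Q
  R is a chain here and R is conditioned on, so the path is blocked at R.
Path 4: W → R ← D ← E → Q
  D is a chain here and D is conditioned on, so the path is blocked at D.
Path 5: W → R ← J → L ← D ← E → Q
  J is a fork here and J is conditioned on, so the path is blocked at J.
Because an active path exists, W and Q are not d-separated.

No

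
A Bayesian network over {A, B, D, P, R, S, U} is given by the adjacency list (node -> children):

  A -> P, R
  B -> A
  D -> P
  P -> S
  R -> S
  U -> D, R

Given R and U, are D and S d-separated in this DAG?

Enumerating the 4 paths from D to S and testing each for blocking by {R, U}:
Path 1: D ← U → R → S
  U is a fork here and U is conditioned on, so the path is blocked at U.
Path 2: D ← U → R ← A → P → S
  U is a fork here and U is conditioned on, so the path is blocked at U.
Path 3: D → P → S
  P is a chain and P is not conditioned on — no node blocks this path, so it is active.
Path 4: D → P ← A → R → S
  P is a collider here and neither P nor any of its descendants is conditioned on, so the collider stays closed — the path is blocked at P.
At least one path is unblocked, so d-separation fails.

No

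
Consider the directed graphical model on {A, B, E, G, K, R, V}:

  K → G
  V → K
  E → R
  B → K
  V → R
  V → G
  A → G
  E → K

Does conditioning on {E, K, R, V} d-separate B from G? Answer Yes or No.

Yes

We examine all 3 paths between B and G:
Path 1: B → K ← E → R ← V → G
  E is a fork here and E is conditioned on, so the path is blocked at E.
Path 2: B → K → G
  K is a chain here and K is conditioned on, so the path is blocked at K.
Path 3: B → K ← V → G
  V is a fork here and V is conditioned on, so the path is blocked at V.
All paths are blocked; B ⊥ G | {E, K, R, V} holds.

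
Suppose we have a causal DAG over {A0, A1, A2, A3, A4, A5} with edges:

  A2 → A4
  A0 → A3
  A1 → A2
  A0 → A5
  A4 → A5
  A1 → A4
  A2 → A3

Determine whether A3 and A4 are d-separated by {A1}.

There are 3 undirected paths between A3 and A4; checking each against the conditioning set {A1}:
  1. A3 ← A0 → A5 ← A4 — A0:fork[open]; A5:collider[blocks] ⇒ blocked
  2. A3 ← A2 ← A1 → A4 — A2:chain[open]; A1:fork[blocks] ⇒ blocked
  3. A3 ← A2 → A4 — A2:fork[open] ⇒ active
Since the path A3 ← A2 → A4 is active, A3 and A4 are not d-separated given {A1}.

No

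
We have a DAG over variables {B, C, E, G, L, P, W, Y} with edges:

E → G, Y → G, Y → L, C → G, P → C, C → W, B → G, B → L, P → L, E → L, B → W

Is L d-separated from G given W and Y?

No

There are 6 undirected paths between L and G; checking each against the conditioning set {W, Y}:
Path 1: L ← Y → G
  Y is a fork here and Y is conditioned on, so the path is blocked at Y.
Path 2: L ← B → G
  B is a fork and B is not conditioned on — no node blocks this path, so it is active.
Path 3: L ← B → W ← C → G
  B is a fork and B is not conditioned on; W is a collider and W is conditioned on, which opens it; C is a fork and C is not conditioned on — no node blocks this path, so it is active.
Path 4: L ← P → C → G
  P is a fork and P is not conditioned on; C is a chain and C is not conditioned on — no node blocks this path, so it is active.
Path 5: L ← P → C → W ← B → G
  P is a fork and P is not conditioned on; C is a chain and C is not conditioned on; W is a collider and W is conditioned on, which opens it; B is a fork and B is not conditioned on — no node blocks this path, so it is active.
Path 6: L ← E → G
  E is a fork and E is not conditioned on — no node blocks this path, so it is active.
At least one path is unblocked, so d-separation fails.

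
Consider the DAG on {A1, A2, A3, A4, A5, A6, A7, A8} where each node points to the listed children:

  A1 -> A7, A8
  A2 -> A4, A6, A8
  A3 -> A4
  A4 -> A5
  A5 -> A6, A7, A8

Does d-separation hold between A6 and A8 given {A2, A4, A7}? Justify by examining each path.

No

Enumerating the 6 paths from A6 to A8 and testing each for blocking by {A2, A4, A7}:
  1. A6 ← A2 → A4 → A5 → A7 ← A1 → A8 — A2:fork[blocks]; A4:chain[blocks]; A5:chain[open]; A7:collider[open]; A1:fork[open] ⇒ blocked
  2. A6 ← A2 → A4 → A5 → A8 — A2:fork[blocks]; A4:chain[blocks]; A5:chain[open] ⇒ blocked
  3. A6 ← A2 → A8 — A2:fork[blocks] ⇒ blocked
  4. A6 ← A5 ← A4 ← A2 → A8 — A5:chain[open]; A4:chain[blocks]; A2:fork[blocks] ⇒ blocked
  5. A6 ← A5 → A7 ← A1 → A8 — A5:fork[open]; A7:collider[open]; A1:fork[open] ⇒ active
  6. A6 ← A5 → A8 — A5:fork[open] ⇒ active
Because an active path exists, A6 and A8 are not d-separated.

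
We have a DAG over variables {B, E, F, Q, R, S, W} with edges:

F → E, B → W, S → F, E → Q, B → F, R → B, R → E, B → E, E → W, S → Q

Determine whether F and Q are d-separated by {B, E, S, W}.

Yes

We examine all 5 paths between F and Q:
Path 1: F ← B → W ← E → Q
  B is a fork here and B is conditioned on, so the path is blocked at B.
Path 2: F ← B → E → Q
  B is a fork here and B is conditioned on, so the path is blocked at B.
Path 3: F ← B ← R → E → Q
  B is a chain here and B is conditioned on, so the path is blocked at B.
Path 4: F → E → Q
  E is a chain here and E is conditioned on, so the path is blocked at E.
Path 5: F ← S → Q
  S is a fork here and S is conditioned on, so the path is blocked at S.
Every path is blocked, so F and Q are d-separated given {B, E, S, W}.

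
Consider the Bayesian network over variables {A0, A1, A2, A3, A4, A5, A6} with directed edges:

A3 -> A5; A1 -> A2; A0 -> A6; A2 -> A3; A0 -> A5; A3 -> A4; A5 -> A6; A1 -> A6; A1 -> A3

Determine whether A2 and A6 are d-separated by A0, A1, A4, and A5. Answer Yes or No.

There are 6 undirected paths between A2 and A6; checking each against the conditioning set {A0, A1, A4, A5}:
Path 1: A2 ← A1 → A3 → A5 ← A0 → A6
  A1 is a fork here and A1 is conditioned on, so the path is blocked at A1.
Path 2: A2 ← A1 → A3 → A5 → A6
  A1 is a fork here and A1 is conditioned on, so the path is blocked at A1.
Path 3: A2 ← A1 → A6
  A1 is a fork here and A1 is conditioned on, so the path is blocked at A1.
Path 4: A2 → A3 → A5 ← A0 → A6
  A0 is a fork here and A0 is conditioned on, so the path is blocked at A0.
Path 5: A2 → A3 → A5 → A6
  A5 is a chain here and A5 is conditioned on, so the path is blocked at A5.
Path 6: A2 → A3 ← A1 → A6
  A1 is a fork here and A1 is conditioned on, so the path is blocked at A1.
All paths are blocked; A2 ⊥ A6 | {A0, A1, A4, A5} holds.

Yes — A2 and A6 are d-separated given {A0, A1, A4, A5}.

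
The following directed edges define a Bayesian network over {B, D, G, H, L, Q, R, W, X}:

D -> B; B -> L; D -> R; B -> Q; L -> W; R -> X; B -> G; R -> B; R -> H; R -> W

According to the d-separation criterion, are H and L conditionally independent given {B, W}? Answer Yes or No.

No

We examine all 3 paths between H and L:
Path 1: H ← R ← D → B → L
  B is a chain here and B is conditioned on, so the path is blocked at B.
Path 2: H ← R → B → L
  B is a chain here and B is conditioned on, so the path is blocked at B.
Path 3: H ← R → W ← L
  R is a fork and R is not conditioned on; W is a collider and W is conditioned on, which opens it — no node blocks this path, so it is active.
Since the path H ← R → W ← L is active, H and L are not d-separated given {B, W}.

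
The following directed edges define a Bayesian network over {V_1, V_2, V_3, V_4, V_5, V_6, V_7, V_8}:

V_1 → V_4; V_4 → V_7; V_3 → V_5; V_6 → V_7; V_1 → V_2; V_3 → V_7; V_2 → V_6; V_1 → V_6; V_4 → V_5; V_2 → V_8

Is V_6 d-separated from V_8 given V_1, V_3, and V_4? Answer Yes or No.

No

4 paths connect V_6 and V_8; each must be blocked for d-separation to hold:
  1. V_6 → V_7 ← V_3 → V_5 ← V_4 ← V_1 → V_2 → V_8 — V_7:collider[blocks]; V_3:fork[blocks]; V_5:collider[blocks]; V_4:chain[blocks]; V_1:fork[blocks]; V_2:chain[open] ⇒ blocked
  2. V_6 → V_7 ← V_4 ← V_1 → V_2 → V_8 — V_7:collider[blocks]; V_4:chain[blocks]; V_1:fork[blocks]; V_2:chain[open] ⇒ blocked
  3. V_6 ← V_1 → V_2 → V_8 — V_1:fork[blocks]; V_2:chain[open] ⇒ blocked
  4. V_6 ← V_2 → V_8 — V_2:fork[open] ⇒ active
Since the path V_6 ← V_2 → V_8 is active, V_6 and V_8 are not d-separated given {V_1, V_3, V_4}.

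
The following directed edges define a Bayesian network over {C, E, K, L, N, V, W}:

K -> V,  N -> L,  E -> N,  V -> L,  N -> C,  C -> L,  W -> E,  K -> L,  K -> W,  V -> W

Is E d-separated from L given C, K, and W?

No

There are 6 undirected paths between E and L; checking each against the conditioning set {C, K, W}:
Path 1: E → N → L
  N is a chain and N is not conditioned on — no node blocks this path, so it is active.
Path 2: E → N → C → L
  C is a chain here and C is conditioned on, so the path is blocked at C.
Path 3: E ← W ← K → L
  W is a chain here and W is conditioned on, so the path is blocked at W.
Path 4: E ← W ← K → V → L
  W is a chain here and W is conditioned on, so the path is blocked at W.
Path 5: E ← W ← V → L
  W is a chain here and W is conditioned on, so the path is blocked at W.
Path 6: E ← W ← V ← K → L
  W is a chain here and W is conditioned on, so the path is blocked at W.
Since the path E → N → L is active, E and L are not d-separated given {C, K, W}.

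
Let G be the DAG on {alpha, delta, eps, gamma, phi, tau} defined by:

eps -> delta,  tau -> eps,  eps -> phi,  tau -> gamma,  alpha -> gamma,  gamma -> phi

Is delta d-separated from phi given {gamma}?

No

We examine all 2 paths between delta and phi:
Path 1: delta ← eps ← tau → gamma → phi
  gamma is a chain here and gamma is conditioned on, so the path is blocked at gamma.
Path 2: delta ← eps → phi
  eps is a fork and eps is not conditioned on — no node blocks this path, so it is active.
Since the path delta ← eps → phi is active, delta and phi are not d-separated given {gamma}.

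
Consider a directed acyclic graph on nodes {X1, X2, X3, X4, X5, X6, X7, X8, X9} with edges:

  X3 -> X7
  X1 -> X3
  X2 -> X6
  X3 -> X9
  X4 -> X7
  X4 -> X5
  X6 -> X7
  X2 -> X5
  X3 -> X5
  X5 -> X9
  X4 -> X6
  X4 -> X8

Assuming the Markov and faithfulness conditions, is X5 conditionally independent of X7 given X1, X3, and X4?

6 paths connect X5 and X7; each must be blocked for d-separation to hold:
  1. X5 ← X3 → X7 — X3:fork[blocks] ⇒ blocked
  2. X5 → X9 ← X3 → X7 — X9:collider[blocks]; X3:fork[blocks] ⇒ blocked
  3. X5 ← X2 → X6 → X7 — X2:fork[open]; X6:chain[open] ⇒ active
  4. X5 ← X2 → X6 ← X4 → X7 — X2:fork[open]; X6:collider[blocks]; X4:fork[blocks] ⇒ blocked
  5. X5 ← X4 → X6 → X7 — X4:fork[blocks]; X6:chain[open] ⇒ blocked
  6. X5 ← X4 → X7 — X4:fork[blocks] ⇒ blocked
Because an active path exists, X5 and X7 are not d-separated.

No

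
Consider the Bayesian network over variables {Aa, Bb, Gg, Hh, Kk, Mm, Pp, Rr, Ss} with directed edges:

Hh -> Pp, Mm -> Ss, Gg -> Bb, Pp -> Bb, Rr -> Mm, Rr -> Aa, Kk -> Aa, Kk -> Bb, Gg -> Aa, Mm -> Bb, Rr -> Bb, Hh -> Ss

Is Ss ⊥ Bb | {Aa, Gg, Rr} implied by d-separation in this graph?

Enumerating the 5 paths from Ss to Bb and testing each for blocking by {Aa, Gg, Rr}:
  1. Ss ← Mm ← Rr → Bb — Mm:chain[open]; Rr:fork[blocks] ⇒ blocked
  2. Ss ← Mm ← Rr → Aa ← Gg → Bb — Mm:chain[open]; Rr:fork[blocks]; Aa:collider[open]; Gg:fork[blocks] ⇒ blocked
  3. Ss ← Mm ← Rr → Aa ← Kk → Bb — Mm:chain[open]; Rr:fork[blocks]; Aa:collider[open]; Kk:fork[open] ⇒ blocked
  4. Ss ← Mm → Bb — Mm:fork[open] ⇒ active
  5. Ss ← Hh → Pp → Bb — Hh:fork[open]; Pp:chain[open] ⇒ active
Because an active path exists, Ss and Bb are not d-separated.

No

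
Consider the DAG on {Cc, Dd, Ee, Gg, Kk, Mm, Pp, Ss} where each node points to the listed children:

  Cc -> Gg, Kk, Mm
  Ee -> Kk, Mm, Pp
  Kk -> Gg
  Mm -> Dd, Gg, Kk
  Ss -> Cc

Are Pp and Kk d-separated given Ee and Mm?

Yes

Enumerating the 6 paths from Pp to Kk and testing each for blocking by {Ee, Mm}:
Path 1: Pp ← Ee → Mm → Gg ← Kk
  Ee is a fork here and Ee is conditioned on, so the path is blocked at Ee.
Path 2: Pp ← Ee → Mm → Gg ← Cc → Kk
  Ee is a fork here and Ee is conditioned on, so the path is blocked at Ee.
Path 3: Pp ← Ee → Mm → Kk
  Ee is a fork here and Ee is conditioned on, so the path is blocked at Ee.
Path 4: Pp ← Ee → Mm ← Cc → Gg ← Kk
  Ee is a fork here and Ee is conditioned on, so the path is blocked at Ee.
Path 5: Pp ← Ee → Mm ← Cc → Kk
  Ee is a fork here and Ee is conditioned on, so the path is blocked at Ee.
Path 6: Pp ← Ee → Kk
  Ee is a fork here and Ee is conditioned on, so the path is blocked at Ee.
All paths are blocked; Pp ⊥ Kk | {Ee, Mm} holds.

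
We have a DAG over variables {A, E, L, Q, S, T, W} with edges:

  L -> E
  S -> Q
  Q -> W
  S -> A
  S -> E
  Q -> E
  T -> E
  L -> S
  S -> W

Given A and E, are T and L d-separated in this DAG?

We examine all 4 paths between T and L:
Path 1: T → E ← S ← L
  E is a collider and E is conditioned on, which opens it; S is a chain and S is not conditioned on — no node blocks this path, so it is active.
Path 2: T → E ← Q ← S ← L
  E is a collider and E is conditioned on, which opens it; Q is a chain and Q is not conditioned on; S is a chain and S is not conditioned on — no node blocks this path, so it is active.
Path 3: T → E ← Q → W ← S ← L
  W is a collider here and neither W nor any of its descendants is conditioned on, so the collider stays closed — the path is blocked at W.
Path 4: T → E ← L
  E is a collider and E is conditioned on, which opens it — no node blocks this path, so it is active.
At least one path is unblocked, so d-separation fails.

No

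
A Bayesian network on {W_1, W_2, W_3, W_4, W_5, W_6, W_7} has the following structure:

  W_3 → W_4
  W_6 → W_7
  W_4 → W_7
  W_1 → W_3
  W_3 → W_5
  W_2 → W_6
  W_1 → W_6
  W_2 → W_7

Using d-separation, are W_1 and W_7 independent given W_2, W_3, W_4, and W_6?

Yes

Enumerating the 3 paths from W_1 to W_7 and testing each for blocking by {W_2, W_3, W_4, W_6}:
Path 1: W_1 → W_6 → W_7
  W_6 is a chain here and W_6 is conditioned on, so the path is blocked at W_6.
Path 2: W_1 → W_6 ← W_2 → W_7
  W_2 is a fork here and W_2 is conditioned on, so the path is blocked at W_2.
Path 3: W_1 → W_3 → W_4 → W_7
  W_3 is a chain here and W_3 is conditioned on, so the path is blocked at W_3.
Every path is blocked, so W_1 and W_7 are d-separated given {W_2, W_3, W_4, W_6}.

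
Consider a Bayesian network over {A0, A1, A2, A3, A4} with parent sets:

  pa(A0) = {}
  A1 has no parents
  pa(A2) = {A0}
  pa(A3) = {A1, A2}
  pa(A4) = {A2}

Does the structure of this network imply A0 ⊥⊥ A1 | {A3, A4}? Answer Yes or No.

There is one path between A0 and A1:
Path 1: A0 → A2 → A3 ← A1
  A2 is a chain and A2 is not conditioned on; A3 is a collider and A3 is conditioned on, which opens it — no node blocks this path, so it is active.
At least one path is unblocked, so d-separation fails.

No — A0 and A1 are not d-separated given {A3, A4}.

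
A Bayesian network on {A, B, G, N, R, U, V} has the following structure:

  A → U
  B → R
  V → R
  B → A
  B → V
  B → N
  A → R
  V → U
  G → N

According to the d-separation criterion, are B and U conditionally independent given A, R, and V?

Yes

6 paths connect B and U; each must be blocked for d-separation to hold:
Path 1: B → V → R ← A → U
  V is a chain here and V is conditioned on, so the path is blocked at V.
Path 2: B → V → U
  V is a chain here and V is conditioned on, so the path is blocked at V.
Path 3: B → R ← V → U
  V is a fork here and V is conditioned on, so the path is blocked at V.
Path 4: B → R ← A → U
  A is a fork here and A is conditioned on, so the path is blocked at A.
Path 5: B → A → R ← V → U
  A is a chain here and A is conditioned on, so the path is blocked at A.
Path 6: B → A → U
  A is a chain here and A is conditioned on, so the path is blocked at A.
Every path is blocked, so B and U are d-separated given {A, R, V}.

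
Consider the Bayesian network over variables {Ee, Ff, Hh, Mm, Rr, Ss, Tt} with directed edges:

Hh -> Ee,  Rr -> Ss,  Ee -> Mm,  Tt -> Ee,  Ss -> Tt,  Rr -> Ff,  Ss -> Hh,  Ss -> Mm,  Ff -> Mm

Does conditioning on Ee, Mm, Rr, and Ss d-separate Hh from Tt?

No

We examine all 6 paths between Hh and Tt:
Path 1: Hh ← Ss → Mm ← Ee ← Tt
  Ss is a fork here and Ss is conditioned on, so the path is blocked at Ss.
Path 2: Hh ← Ss → Tt
  Ss is a fork here and Ss is conditioned on, so the path is blocked at Ss.
Path 3: Hh ← Ss ← Rr → Ff → Mm ← Ee ← Tt
  Ss is a chain here and Ss is conditioned on, so the path is blocked at Ss.
Path 4: Hh → Ee → Mm ← Ff ← Rr → Ss → Tt
  Ee is a chain here and Ee is conditioned on, so the path is blocked at Ee.
Path 5: Hh → Ee → Mm ← Ss → Tt
  Ee is a chain here and Ee is conditioned on, so the path is blocked at Ee.
Path 6: Hh → Ee ← Tt
  Ee is a collider and Ee is conditioned on, which opens it — no node blocks this path, so it is active.
At least one path is unblocked, so d-separation fails.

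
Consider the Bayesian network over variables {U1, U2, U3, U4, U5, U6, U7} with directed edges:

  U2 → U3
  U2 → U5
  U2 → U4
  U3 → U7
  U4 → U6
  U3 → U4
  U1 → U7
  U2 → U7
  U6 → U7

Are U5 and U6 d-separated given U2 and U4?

Yes

Enumerating the 6 paths from U5 to U6 and testing each for blocking by {U2, U4}:
  1. U5 ← U2 → U3 → U4 → U6 — U2:fork[blocks]; U3:chain[open]; U4:chain[blocks] ⇒ blocked
  2. U5 ← U2 → U3 → U7 ← U6 — U2:fork[blocks]; U3:chain[open]; U7:collider[blocks] ⇒ blocked
  3. U5 ← U2 → U4 ← U3 → U7 ← U6 — U2:fork[blocks]; U4:collider[open]; U3:fork[open]; U7:collider[blocks] ⇒ blocked
  4. U5 ← U2 → U4 → U6 — U2:fork[blocks]; U4:chain[blocks] ⇒ blocked
  5. U5 ← U2 → U7 ← U3 → U4 → U6 — U2:fork[blocks]; U7:collider[blocks]; U3:fork[open]; U4:chain[blocks] ⇒ blocked
  6. U5 ← U2 → U7 ← U6 — U2:fork[blocks]; U7:collider[blocks] ⇒ blocked
All paths are blocked; U5 ⊥ U6 | {U2, U4} holds.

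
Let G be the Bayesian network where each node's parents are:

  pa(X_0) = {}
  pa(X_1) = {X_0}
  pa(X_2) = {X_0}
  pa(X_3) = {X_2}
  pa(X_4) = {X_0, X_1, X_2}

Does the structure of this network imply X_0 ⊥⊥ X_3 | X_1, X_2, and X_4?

Yes

Enumerating the 3 paths from X_0 to X_3 and testing each for blocking by {X_1, X_2, X_4}:
Path 1: X_0 → X_2 → X_3
  X_2 is a chain here and X_2 is conditioned on, so the path is blocked at X_2.
Path 2: X_0 → X_4 ← X_2 → X_3
  X_2 is a fork here and X_2 is conditioned on, so the path is blocked at X_2.
Path 3: X_0 → X_1 → X_4 ← X_2 → X_3
  X_1 is a chain here and X_1 is conditioned on, so the path is blocked at X_1.
All paths are blocked; X_0 ⊥ X_3 | {X_1, X_2, X_4} holds.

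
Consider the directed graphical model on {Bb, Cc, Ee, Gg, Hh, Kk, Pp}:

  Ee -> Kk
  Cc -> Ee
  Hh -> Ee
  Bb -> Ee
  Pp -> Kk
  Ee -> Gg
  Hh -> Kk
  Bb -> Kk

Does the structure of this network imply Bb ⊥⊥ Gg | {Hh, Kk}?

No — Bb and Gg are not d-separated given {Hh, Kk}.

There are 3 undirected paths between Bb and Gg; checking each against the conditioning set {Hh, Kk}:
Path 1: Bb → Kk ← Ee → Gg
  Kk is a collider and Kk is conditioned on, which opens it; Ee is a fork and Ee is not conditioned on — no node blocks this path, so it is active.
Path 2: Bb → Kk ← Hh → Ee → Gg
  Hh is a fork here and Hh is conditioned on, so the path is blocked at Hh.
Path 3: Bb → Ee → Gg
  Ee is a chain and Ee is not conditioned on — no node blocks this path, so it is active.
Since the path Bb → Kk ← Ee → Gg is active, Bb and Gg are not d-separated given {Hh, Kk}.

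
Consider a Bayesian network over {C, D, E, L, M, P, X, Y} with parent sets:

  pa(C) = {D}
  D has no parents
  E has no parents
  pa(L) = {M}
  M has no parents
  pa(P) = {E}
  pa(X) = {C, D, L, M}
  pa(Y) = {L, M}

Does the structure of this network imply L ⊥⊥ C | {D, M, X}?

No

6 paths connect L and C; each must be blocked for d-separation to hold:
  1. L → X ← C — X:collider[open] ⇒ active
  2. L → X ← D → C — X:collider[open]; D:fork[blocks] ⇒ blocked
  3. L → Y ← M → X ← C — Y:collider[blocks]; M:fork[blocks]; X:collider[open] ⇒ blocked
  4. L → Y ← M → X ← D → C — Y:collider[blocks]; M:fork[blocks]; X:collider[open]; D:fork[blocks] ⇒ blocked
  5. L ← M → X ← C — M:fork[blocks]; X:collider[open] ⇒ blocked
  6. L ← M → X ← D → C — M:fork[blocks]; X:collider[open]; D:fork[blocks] ⇒ blocked
Because an active path exists, L and C are not d-separated.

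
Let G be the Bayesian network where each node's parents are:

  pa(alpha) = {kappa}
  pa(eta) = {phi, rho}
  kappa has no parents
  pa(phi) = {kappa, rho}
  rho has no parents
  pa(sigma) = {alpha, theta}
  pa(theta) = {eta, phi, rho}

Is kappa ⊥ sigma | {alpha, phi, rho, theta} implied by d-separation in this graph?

Enumerating the 6 paths from kappa to sigma and testing each for blocking by {alpha, phi, rho, theta}:
Path 1: kappa → phi → theta → sigma
  phi is a chain here and phi is conditioned on, so the path is blocked at phi.
Path 2: kappa → phi ← rho → theta → sigma
  rho is a fork here and rho is conditioned on, so the path is blocked at rho.
Path 3: kappa → phi ← rho → eta → theta → sigma
  rho is a fork here and rho is conditioned on, so the path is blocked at rho.
Path 4: kappa → phi → eta → theta → sigma
  phi is a chain here and phi is conditioned on, so the path is blocked at phi.
Path 5: kappa → phi → eta ← rho → theta → sigma
  phi is a chain here and phi is conditioned on, so the path is blocked at phi.
Path 6: kappa → alpha → sigma
  alpha is a chain here and alpha is conditioned on, so the path is blocked at alpha.
Every path is blocked, so kappa and sigma are d-separated given {alpha, phi, rho, theta}.

Yes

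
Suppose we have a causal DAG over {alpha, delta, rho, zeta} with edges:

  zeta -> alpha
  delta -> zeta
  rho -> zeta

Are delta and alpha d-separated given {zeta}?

Yes — delta and alpha are d-separated given {zeta}.

The only undirected path from delta to alpha is:
  1. delta → zeta → alpha — zeta:chain[blocks] ⇒ blocked
Every path is blocked, so delta and alpha are d-separated given {zeta}.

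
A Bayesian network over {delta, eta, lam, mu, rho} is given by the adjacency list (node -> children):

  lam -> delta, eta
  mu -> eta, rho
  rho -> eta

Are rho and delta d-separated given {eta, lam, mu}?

2 paths connect rho and delta; each must be blocked for d-separation to hold:
Path 1: rho ← mu → eta ← lam → delta
  mu is a fork here and mu is conditioned on, so the path is blocked at mu.
Path 2: rho → eta ← lam → delta
  lam is a fork here and lam is conditioned on, so the path is blocked at lam.
All paths are blocked; rho ⊥ delta | {eta, lam, mu} holds.

Yes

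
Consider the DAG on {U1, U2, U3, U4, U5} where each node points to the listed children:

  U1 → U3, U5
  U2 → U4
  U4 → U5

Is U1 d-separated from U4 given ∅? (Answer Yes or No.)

Yes

The only undirected path from U1 to U4 is:
Path 1: U1 → U5 ← U4
  U5 is a collider here and neither U5 nor any of its descendants is conditioned on, so the collider stays closed — the path is blocked at U5.
All paths are blocked; U1 ⊥ U4 | ∅ holds.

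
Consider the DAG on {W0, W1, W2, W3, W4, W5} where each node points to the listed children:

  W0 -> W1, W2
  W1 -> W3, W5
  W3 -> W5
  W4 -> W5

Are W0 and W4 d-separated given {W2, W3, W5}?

No

Enumerating the 2 paths from W0 to W4 and testing each for blocking by {W2, W3, W5}:
Path 1: W0 → W1 → W3 → W5 ← W4
  W3 is a chain here and W3 is conditioned on, so the path is blocked at W3.
Path 2: W0 → W1 → W5 ← W4
  W1 is a chain and W1 is not conditioned on; W5 is a collider and W5 is conditioned on, which opens it — no node blocks this path, so it is active.
Since the path W0 → W1 → W5 ← W4 is active, W0 and W4 are not d-separated given {W2, W3, W5}.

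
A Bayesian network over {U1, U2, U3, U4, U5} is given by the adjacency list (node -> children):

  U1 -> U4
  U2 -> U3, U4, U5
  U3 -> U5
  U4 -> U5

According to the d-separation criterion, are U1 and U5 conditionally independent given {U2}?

No

Enumerating the 3 paths from U1 to U5 and testing each for blocking by {U2}:
  1. U1 → U4 → U5 — U4:chain[open] ⇒ active
  2. U1 → U4 ← U2 → U5 — U4:collider[blocks]; U2:fork[blocks] ⇒ blocked
  3. U1 → U4 ← U2 → U3 → U5 — U4:collider[blocks]; U2:fork[blocks]; U3:chain[open] ⇒ blocked
At least one path is unblocked, so d-separation fails.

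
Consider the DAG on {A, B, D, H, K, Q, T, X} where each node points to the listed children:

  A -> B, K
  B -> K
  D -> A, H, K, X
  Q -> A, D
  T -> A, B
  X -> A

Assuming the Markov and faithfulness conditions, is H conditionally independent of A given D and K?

Enumerating the 6 paths from H to A and testing each for blocking by {D, K}:
Path 1: H ← D ← Q → A
  D is a chain here and D is conditioned on, so the path is blocked at D.
Path 2: H ← D → X → A
  D is a fork here and D is conditioned on, so the path is blocked at D.
Path 3: H ← D → A
  D is a fork here and D is conditioned on, so the path is blocked at D.
Path 4: H ← D → K ← A
  D is a fork here and D is conditioned on, so the path is blocked at D.
Path 5: H ← D → K ← B ← A
  D is a fork here and D is conditioned on, so the path is blocked at D.
Path 6: H ← D → K ← B ← T → A
  D is a fork here and D is conditioned on, so the path is blocked at D.
Every path is blocked, so H and A are d-separated given {D, K}.

Yes — H and A are d-separated given {D, K}.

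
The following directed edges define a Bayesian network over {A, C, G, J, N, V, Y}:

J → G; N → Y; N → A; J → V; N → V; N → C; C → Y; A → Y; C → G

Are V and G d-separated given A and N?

There are 4 undirected paths between V and G; checking each against the conditioning set {A, N}:
  1. V ← N → Y ← C → G — N:fork[blocks]; Y:collider[blocks]; C:fork[open] ⇒ blocked
  2. V ← N → A → Y ← C → G — N:fork[blocks]; A:chain[blocks]; Y:collider[blocks]; C:fork[open] ⇒ blocked
  3. V ← N → C → G — N:fork[blocks]; C:chain[open] ⇒ blocked
  4. V ← J → G — J:fork[open] ⇒ active
At least one path is unblocked, so d-separation fails.

No — V and G are not d-separated given {A, N}.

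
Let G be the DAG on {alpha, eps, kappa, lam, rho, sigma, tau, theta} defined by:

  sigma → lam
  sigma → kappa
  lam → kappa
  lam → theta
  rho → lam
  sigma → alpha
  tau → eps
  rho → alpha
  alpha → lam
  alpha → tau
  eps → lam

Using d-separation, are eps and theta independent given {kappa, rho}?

No — eps and theta are not d-separated given {kappa, rho}.

We examine all 5 paths between eps and theta:
Path 1: eps ← tau ← alpha ← rho → lam → theta
  rho is a fork here and rho is conditioned on, so the path is blocked at rho.
Path 2: eps ← tau ← alpha → lam → theta
  tau is a chain and tau is not conditioned on; alpha is a fork and alpha is not conditioned on; lam is a chain and lam is not conditioned on — no node blocks this path, so it is active.
Path 3: eps ← tau ← alpha ← sigma → kappa ← lam → theta
  tau is a chain and tau is not conditioned on; alpha is a chain and alpha is not conditioned on; sigma is a fork and sigma is not conditioned on; kappa is a collider and kappa is conditioned on, which opens it; lam is a fork and lam is not conditioned on — no node blocks this path, so it is active.
Path 4: eps ← tau ← alpha ← sigma → lam → theta
  tau is a chain and tau is not conditioned on; alpha is a chain and alpha is not conditioned on; sigma is a fork and sigma is not conditioned on; lam is a chain and lam is not conditioned on — no node blocks this path, so it is active.
Path 5: eps → lam → theta
  lam is a chain and lam is not conditioned on — no node blocks this path, so it is active.
Since the path eps ← tau ← alpha → lam → theta is active, eps and theta are not d-separated given {kappa, rho}.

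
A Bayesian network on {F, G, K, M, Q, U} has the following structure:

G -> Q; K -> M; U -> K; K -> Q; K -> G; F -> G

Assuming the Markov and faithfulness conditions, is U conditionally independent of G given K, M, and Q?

Enumerating the 2 paths from U to G and testing each for blocking by {K, M, Q}:
  1. U → K → G — K:chain[blocks] ⇒ blocked
  2. U → K → Q ← G — K:chain[blocks]; Q:collider[open] ⇒ blocked
Every path is blocked, so U and G are d-separated given {K, M, Q}.

Yes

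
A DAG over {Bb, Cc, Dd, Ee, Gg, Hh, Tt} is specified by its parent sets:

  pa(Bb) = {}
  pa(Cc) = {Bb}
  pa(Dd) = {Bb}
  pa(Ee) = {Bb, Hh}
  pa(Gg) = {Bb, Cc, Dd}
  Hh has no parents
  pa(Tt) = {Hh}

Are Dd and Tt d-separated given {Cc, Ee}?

We examine all 3 paths between Dd and Tt:
  1. Dd ← Bb → Ee ← Hh → Tt — Bb:fork[open]; Ee:collider[open]; Hh:fork[open] ⇒ active
  2. Dd → Gg ← Bb → Ee ← Hh → Tt — Gg:collider[blocks]; Bb:fork[open]; Ee:collider[open]; Hh:fork[open] ⇒ blocked
  3. Dd → Gg ← Cc ← Bb → Ee ← Hh → Tt — Gg:collider[blocks]; Cc:chain[blocks]; Bb:fork[open]; Ee:collider[open]; Hh:fork[open] ⇒ blocked
At least one path is unblocked, so d-separation fails.

No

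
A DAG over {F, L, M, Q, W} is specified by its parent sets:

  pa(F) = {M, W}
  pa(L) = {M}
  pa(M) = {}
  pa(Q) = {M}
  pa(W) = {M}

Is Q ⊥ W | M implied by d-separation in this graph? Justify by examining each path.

We examine all 2 paths between Q and W:
  1. Q ← M → W — M:fork[blocks] ⇒ blocked
  2. Q ← M → F ← W — M:fork[blocks]; F:collider[blocks] ⇒ blocked
Since every path is blocked, d-separation holds.

Yes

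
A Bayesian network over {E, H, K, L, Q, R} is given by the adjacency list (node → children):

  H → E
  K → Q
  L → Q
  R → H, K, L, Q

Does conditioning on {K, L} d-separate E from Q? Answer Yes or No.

There are 3 undirected paths between E and Q; checking each against the conditioning set {K, L}:
  1. E ← H ← R → K → Q — H:chain[open]; R:fork[open]; K:chain[blocks] ⇒ blocked
  2. E ← H ← R → L → Q — H:chain[open]; R:fork[open]; L:chain[blocks] ⇒ blocked
  3. E ← H ← R → Q — H:chain[open]; R:fork[open] ⇒ active
Since the path E ← H ← R → Q is active, E and Q are not d-separated given {K, L}.

No — E and Q are not d-separated given {K, L}.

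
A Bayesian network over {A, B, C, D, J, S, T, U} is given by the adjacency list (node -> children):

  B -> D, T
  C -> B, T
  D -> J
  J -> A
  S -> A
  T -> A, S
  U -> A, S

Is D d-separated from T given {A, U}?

No

Enumerating the 5 paths from D to T and testing each for blocking by {A, U}:
Path 1: D → J → A ← U → S ← T
  U is a fork here and U is conditioned on, so the path is blocked at U.
Path 2: D → J → A ← T
  J is a chain and J is not conditioned on; A is a collider and A is conditioned on, which opens it — no node blocks this path, so it is active.
Path 3: D → J → A ← S ← T
  J is a chain and J is not conditioned on; A is a collider and A is conditioned on, which opens it; S is a chain and S is not conditioned on — no node blocks this path, so it is active.
Path 4: D ← B → T
  B is a fork and B is not conditioned on — no node blocks this path, so it is active.
Path 5: D ← B ← C → T
  B is a chain and B is not conditioned on; C is a fork and C is not conditioned on — no node blocks this path, so it is active.
Because an active path exists, D and T are not d-separated.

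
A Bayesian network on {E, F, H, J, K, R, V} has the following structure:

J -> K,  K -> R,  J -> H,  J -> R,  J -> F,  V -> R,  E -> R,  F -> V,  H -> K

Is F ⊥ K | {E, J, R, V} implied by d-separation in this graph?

6 paths connect F and K; each must be blocked for d-separation to hold:
Path 1: F → V → R ← J → H → K
  V is a chain here and V is conditioned on, so the path is blocked at V.
Path 2: F → V → R ← J → K
  V is a chain here and V is conditioned on, so the path is blocked at V.
Path 3: F → V → R ← K
  V is a chain here and V is conditioned on, so the path is blocked at V.
Path 4: F ← J → H → K
  J is a fork here and J is conditioned on, so the path is blocked at J.
Path 5: F ← J → K
  J is a fork here and J is conditioned on, so the path is blocked at J.
Path 6: F ← J → R ← K
  J is a fork here and J is conditioned on, so the path is blocked at J.
All paths are blocked; F ⊥ K | {E, J, R, V} holds.

Yes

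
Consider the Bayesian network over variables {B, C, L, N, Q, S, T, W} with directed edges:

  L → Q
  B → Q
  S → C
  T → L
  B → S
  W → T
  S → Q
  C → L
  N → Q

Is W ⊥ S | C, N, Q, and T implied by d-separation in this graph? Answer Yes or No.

We examine all 3 paths between W and S:
Path 1: W → T → L → Q ← B → S
  T is a chain here and T is conditioned on, so the path is blocked at T.
Path 2: W → T → L → Q ← S
  T is a chain here and T is conditioned on, so the path is blocked at T.
Path 3: W → T → L ← C ← S
  T is a chain here and T is conditioned on, so the path is blocked at T.
Since every path is blocked, d-separation holds.

Yes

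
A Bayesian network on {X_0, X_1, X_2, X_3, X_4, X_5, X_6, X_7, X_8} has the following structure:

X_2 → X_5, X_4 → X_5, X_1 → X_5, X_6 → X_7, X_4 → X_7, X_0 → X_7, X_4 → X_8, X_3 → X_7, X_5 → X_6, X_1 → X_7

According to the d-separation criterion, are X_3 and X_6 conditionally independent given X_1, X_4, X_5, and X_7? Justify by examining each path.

We examine all 3 paths between X_3 and X_6:
Path 1: X_3 → X_7 ← X_4 → X_5 → X_6
  X_4 is a fork here and X_4 is conditioned on, so the path is blocked at X_4.
Path 2: X_3 → X_7 ← X_1 → X_5 → X_6
  X_1 is a fork here and X_1 is conditioned on, so the path is blocked at X_1.
Path 3: X_3 → X_7 ← X_6
  X_7 is a collider and X_7 is conditioned on, which opens it — no node blocks this path, so it is active.
Because an active path exists, X_3 and X_6 are not d-separated.

No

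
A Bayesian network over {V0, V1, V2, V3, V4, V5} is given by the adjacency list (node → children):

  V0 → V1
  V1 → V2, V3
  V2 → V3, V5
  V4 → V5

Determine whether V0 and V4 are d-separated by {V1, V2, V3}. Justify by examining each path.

Enumerating the 2 paths from V0 to V4 and testing each for blocking by {V1, V2, V3}:
Path 1: V0 → V1 → V2 → V5 ← V4
  V1 is a chain here and V1 is conditioned on, so the path is blocked at V1.
Path 2: V0 → V1 → V3 ← V2 → V5 ← V4
  V1 is a chain here and V1 is conditioned on, so the path is blocked at V1.
Every path is blocked, so V0 and V4 are d-separated given {V1, V2, V3}.

Yes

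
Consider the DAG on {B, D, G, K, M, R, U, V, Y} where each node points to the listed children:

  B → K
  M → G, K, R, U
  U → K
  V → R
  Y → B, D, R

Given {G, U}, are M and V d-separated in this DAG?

We examine all 3 paths between M and V:
  1. M → U → K ← B ← Y → R ← V — U:chain[blocks]; K:collider[blocks]; B:chain[open]; Y:fork[open]; R:collider[blocks] ⇒ blocked
  2. M → R ← V — R:collider[blocks] ⇒ blocked
  3. M → K ← B ← Y → R ← V — K:collider[blocks]; B:chain[open]; Y:fork[open]; R:collider[blocks] ⇒ blocked
All paths are blocked; M ⊥ V | {G, U} holds.

Yes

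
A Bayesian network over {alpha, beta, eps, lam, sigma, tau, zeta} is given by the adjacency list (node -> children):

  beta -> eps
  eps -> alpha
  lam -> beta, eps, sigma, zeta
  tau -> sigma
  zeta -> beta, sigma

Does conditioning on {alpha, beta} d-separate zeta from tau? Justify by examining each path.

Enumerating the 4 paths from zeta to tau and testing each for blocking by {alpha, beta}:
Path 1: zeta → beta ← lam → sigma ← tau
  sigma is a collider here and neither sigma nor any of its descendants is conditioned on, so the collider stays closed — the path is blocked at sigma.
Path 2: zeta → beta → eps ← lam → sigma ← tau
  beta is a chain here and beta is conditioned on, so the path is blocked at beta.
Path 3: zeta ← lam → sigma ← tau
  sigma is a collider here and neither sigma nor any of its descendants is conditioned on, so the collider stays closed — the path is blocked at sigma.
Path 4: zeta → sigma ← tau
  sigma is a collider here and neither sigma nor any of its descendants is conditioned on, so the collider stays closed — the path is blocked at sigma.
Every path is blocked, so zeta and tau are d-separated given {alpha, beta}.

Yes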